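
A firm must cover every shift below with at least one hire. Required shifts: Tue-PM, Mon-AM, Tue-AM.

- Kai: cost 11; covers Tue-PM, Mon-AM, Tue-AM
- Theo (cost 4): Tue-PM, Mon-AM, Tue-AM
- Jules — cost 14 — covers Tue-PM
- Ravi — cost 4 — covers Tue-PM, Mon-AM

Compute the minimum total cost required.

4

This is a weighted set-cover instance.
Theo alone covers Tue-PM, Mon-AM, Tue-AM — every shift.
Total cost: 4.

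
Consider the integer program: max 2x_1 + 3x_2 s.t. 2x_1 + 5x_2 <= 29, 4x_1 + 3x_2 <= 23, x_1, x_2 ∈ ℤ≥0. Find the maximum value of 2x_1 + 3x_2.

19

(x_1,x_2)=(2,5): 2·2+5·5=29≤29, 4·2+3·5=23≤23, objective 19.
(x_1,x_2)=(1,5): 2·1+5·5=27≤29, 4·1+3·5=19≤23, objective 17.
(x_1,x_2)=(2,4): 2·2+5·4=24≤29, 4·2+3·4=20≤23, objective 16.
No feasible integer point exceeds 19.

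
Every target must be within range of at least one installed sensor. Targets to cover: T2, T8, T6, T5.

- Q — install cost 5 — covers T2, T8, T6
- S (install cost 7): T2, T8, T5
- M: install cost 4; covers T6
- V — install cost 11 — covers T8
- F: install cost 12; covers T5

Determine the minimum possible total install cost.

The greedy cost-per-new-target heuristic would pick Q and S for 12, but a cheaper cover exists.
Choose S and M: together they cover T2, T8, T6, T5 — every target.
Total install cost: 7 + 4 = 11.
No cover costs less than 11.

11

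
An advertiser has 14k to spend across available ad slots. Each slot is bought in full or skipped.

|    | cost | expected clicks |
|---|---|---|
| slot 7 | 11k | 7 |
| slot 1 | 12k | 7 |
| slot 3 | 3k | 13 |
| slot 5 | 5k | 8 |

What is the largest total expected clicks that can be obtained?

Allowing fractional choices, the relaxed optimum would be about 24.8, but ad slots are indivisible.
slot 7 + slot 3: cost 11 + 3 = 14 ≤ 14, expected clicks 7 + 13 = 20.
slot 3 + slot 5: cost 3 + 5 = 8 ≤ 14, expected clicks 13 + 8 = 21.
slot 3: cost 3 ≤ 14, expected clicks 13.
Best is slot 3 and slot 5 with total expected clicks 21.

21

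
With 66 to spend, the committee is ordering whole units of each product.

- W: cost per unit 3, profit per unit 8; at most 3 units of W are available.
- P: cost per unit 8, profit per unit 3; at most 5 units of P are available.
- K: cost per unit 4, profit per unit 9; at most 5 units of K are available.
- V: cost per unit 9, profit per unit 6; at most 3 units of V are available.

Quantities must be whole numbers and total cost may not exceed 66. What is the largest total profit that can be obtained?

90

W has the best ratio (8/3); taking only W gives at most 3×8 = 24 (stopped by the supply cap of 3).
Mixing does better — 3×W, 1×P, 5×K, and 3×V: cost 64 ≤ 66, profit 3·8 + 1·3 + 5·9 + 3·6 = 90.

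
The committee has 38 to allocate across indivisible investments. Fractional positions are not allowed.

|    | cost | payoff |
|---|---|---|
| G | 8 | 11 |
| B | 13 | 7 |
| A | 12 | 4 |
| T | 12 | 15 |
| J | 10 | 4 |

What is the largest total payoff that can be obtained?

Allowing fractional choices, the relaxed optimum would be about 35.0, but investments are indivisible.
G + A + T: cost 8 + 12 + 12 = 32 ≤ 38, payoff 11 + 4 + 15 = 30.
G + B + T: cost 8 + 13 + 12 = 33 ≤ 38, payoff 11 + 7 + 15 = 33.
G + T + J: cost 8 + 12 + 10 = 30 ≤ 38, payoff 11 + 15 + 4 = 30.
Best is G, B, and T with total payoff 33.

33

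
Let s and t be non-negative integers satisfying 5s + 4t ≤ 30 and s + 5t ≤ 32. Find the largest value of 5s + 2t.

(s,t)=(6,0): 5·6+4·0=30≤30, 1·6+5·0=6≤32, objective 30.
(s,t)=(5,1): 5·5+4·1=29≤30, 1·5+5·1=10≤32, objective 27.
The best lattice point is (6,0), giving 30.

30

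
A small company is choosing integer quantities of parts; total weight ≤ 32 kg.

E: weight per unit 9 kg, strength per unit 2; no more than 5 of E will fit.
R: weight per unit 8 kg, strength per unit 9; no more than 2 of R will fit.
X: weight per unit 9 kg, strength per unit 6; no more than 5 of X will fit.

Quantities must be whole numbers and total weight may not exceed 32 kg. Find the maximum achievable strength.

R has the best ratio (9/8); taking only R gives at most 2×9 = 18 (stopped by the supply cap of 2).
Mixing does better — 2×R and 1×X: weight 25 ≤ 32, strength 2·9 + 1·6 = 24.

24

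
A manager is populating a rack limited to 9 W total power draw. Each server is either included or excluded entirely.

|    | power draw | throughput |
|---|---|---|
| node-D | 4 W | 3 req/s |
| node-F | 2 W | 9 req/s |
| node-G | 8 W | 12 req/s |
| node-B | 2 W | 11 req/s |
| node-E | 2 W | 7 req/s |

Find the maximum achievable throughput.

27

Allowing fractional choices, the relaxed optimum would be about 31.5, but servers are indivisible.
node-D + node-F + node-B: power draw 4 + 2 + 2 = 8 ≤ 9, throughput 3 + 9 + 11 = 23.
node-F + node-B + node-E: power draw 2 + 2 + 2 = 6 ≤ 9, throughput 9 + 11 + 7 = 27.
node-D + node-B + node-E: power draw 4 + 2 + 2 = 8 ≤ 9, throughput 3 + 11 + 7 = 21.
Best is node-F, node-B, and node-E with total throughput 27.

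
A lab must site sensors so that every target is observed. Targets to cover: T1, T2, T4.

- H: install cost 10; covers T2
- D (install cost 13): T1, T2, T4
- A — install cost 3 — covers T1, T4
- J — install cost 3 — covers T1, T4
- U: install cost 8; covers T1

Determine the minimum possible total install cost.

13

D alone covers T1, T2, T4 — every target.
Total install cost: 13.
No cover costs less than 13.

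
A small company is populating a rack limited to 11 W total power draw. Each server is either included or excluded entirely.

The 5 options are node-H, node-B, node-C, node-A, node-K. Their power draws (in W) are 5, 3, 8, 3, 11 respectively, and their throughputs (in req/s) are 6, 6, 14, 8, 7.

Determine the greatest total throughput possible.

node-C + node-A: power draw 8 + 3 = 11 ≤ 11, throughput 14 + 8 = 22.
node-H + node-B + node-A: power draw 5 + 3 + 3 = 11 ≤ 11, throughput 6 + 6 + 8 = 20.
node-B + node-C: power draw 3 + 8 = 11 ≤ 11, throughput 6 + 14 = 20.
Best is node-C and node-A with total throughput 22.

22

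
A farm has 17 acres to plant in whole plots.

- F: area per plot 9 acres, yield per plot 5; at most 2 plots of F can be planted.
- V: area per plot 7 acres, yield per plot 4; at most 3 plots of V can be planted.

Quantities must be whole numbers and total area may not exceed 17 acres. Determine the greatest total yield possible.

9

Take 1×F and 1×V: area 16 ≤ 17, yield 1·5 + 1·4 = 9.
No other integer combination yields more.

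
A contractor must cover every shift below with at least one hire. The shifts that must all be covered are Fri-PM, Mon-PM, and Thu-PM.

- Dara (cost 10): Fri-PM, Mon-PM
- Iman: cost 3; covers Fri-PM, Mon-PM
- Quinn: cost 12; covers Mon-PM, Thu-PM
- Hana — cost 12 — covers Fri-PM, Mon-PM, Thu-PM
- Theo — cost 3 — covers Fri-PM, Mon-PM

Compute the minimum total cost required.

The greedy cost-per-new-shift heuristic would pick Iman and Quinn for 15, but a cheaper cover exists.
Hana alone covers Fri-PM, Mon-PM, Thu-PM — every shift.
Total cost: 12.
No cover costs less than 12.

12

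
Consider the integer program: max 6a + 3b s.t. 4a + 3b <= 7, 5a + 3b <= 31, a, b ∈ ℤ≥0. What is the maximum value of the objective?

(a,b)=(1,1): 4·1+3·1=7≤7, 5·1+3·1=8≤31, objective 9.
(a,b)=(0,2): 4·0+3·2=6≤7, 5·0+3·2=6≤31, objective 6.
(a,b)=(1,0): 4·1+3·0=4≤7, 5·1+3·0=5≤31, objective 6.
No feasible integer point exceeds 9.

9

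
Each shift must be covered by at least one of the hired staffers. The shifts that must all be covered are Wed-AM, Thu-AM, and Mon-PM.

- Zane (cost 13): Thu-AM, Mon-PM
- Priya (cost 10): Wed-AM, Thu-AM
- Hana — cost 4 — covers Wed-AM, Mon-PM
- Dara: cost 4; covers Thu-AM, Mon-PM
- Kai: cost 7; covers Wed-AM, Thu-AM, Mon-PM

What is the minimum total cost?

7

The greedy cost-per-new-shift heuristic would pick Hana and Dara for 8, but a cheaper cover exists.
Kai alone covers Wed-AM, Thu-AM, Mon-PM — every shift.
Total cost: 7.
No cover costs less than 7.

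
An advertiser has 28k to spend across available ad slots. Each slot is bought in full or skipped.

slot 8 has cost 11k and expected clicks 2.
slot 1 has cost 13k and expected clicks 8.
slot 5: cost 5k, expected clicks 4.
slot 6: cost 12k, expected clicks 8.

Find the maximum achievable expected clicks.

16

Treat it as a binary knapsack problem.
Allowing fractional choices, the relaxed optimum would be about 18.8, but ad slots are indivisible.
slot 1 + slot 6: cost 13 + 12 = 25 ≤ 28, expected clicks 8 + 8 = 16.
slot 5 + slot 6: cost 5 + 12 = 17 ≤ 28, expected clicks 4 + 8 = 12.
slot 8 + slot 5 + slot 6: cost 11 + 5 + 12 = 28 ≤ 28, expected clicks 2 + 4 + 8 = 14.
Best is slot 1 and slot 6 with total expected clicks 16.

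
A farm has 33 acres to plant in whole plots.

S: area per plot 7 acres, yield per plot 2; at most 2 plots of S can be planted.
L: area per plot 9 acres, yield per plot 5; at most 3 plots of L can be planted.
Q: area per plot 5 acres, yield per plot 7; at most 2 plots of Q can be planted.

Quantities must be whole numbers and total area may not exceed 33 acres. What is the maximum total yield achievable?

Take 2×L and 2×Q: area 28 ≤ 33, yield 2·5 + 2·7 = 24.
Q has the best ratio (7/5) and is taken to its limit of 2; remaining capacity is filled optimally with the others.

24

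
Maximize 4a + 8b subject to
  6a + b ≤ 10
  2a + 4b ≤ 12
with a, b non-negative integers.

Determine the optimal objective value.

24

(a,b)=(0,3): 6·0+1·3=3≤10, 2·0+4·3=12≤12, objective 24.
(a,b)=(1,2): 6·1+1·2=8≤10, 2·1+4·2=10≤12, objective 20.
(a,b)=(0,2): 6·0+1·2=2≤10, 2·0+4·2=8≤12, objective 16.
The best lattice point is (0,3), giving 24.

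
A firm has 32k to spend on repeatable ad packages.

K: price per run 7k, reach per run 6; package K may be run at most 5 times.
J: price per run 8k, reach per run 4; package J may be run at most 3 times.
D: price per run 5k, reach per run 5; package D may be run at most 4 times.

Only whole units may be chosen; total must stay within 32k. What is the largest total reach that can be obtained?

28

Take 3×K and 2×D: price 31 ≤ 32, reach 3·6 + 2·5 = 28.
No other integer combination yields more.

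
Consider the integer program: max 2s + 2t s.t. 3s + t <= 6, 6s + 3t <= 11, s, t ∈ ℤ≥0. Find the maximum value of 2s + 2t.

6

(s,t)=(0,3): 3·0+1·3=3≤6, 6·0+3·3=9≤11, objective 6.
(s,t)=(0,2): 3·0+1·2=2≤6, 6·0+3·2=6≤11, objective 4.
Maximum is 6 at (s,t)=(0,3).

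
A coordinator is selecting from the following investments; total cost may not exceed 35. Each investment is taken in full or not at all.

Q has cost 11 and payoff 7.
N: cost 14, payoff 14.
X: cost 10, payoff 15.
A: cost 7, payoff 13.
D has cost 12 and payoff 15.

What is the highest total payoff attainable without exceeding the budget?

43

X + A + D: cost 10 + 7 + 12 = 29 ≤ 35, payoff 15 + 13 + 15 = 43.
N + X + A: cost 14 + 10 + 7 = 31 ≤ 35, payoff 14 + 15 + 13 = 42.
N + A + D: cost 14 + 7 + 12 = 33 ≤ 35, payoff 14 + 13 + 15 = 42.
Best is X, A, and D with total payoff 43.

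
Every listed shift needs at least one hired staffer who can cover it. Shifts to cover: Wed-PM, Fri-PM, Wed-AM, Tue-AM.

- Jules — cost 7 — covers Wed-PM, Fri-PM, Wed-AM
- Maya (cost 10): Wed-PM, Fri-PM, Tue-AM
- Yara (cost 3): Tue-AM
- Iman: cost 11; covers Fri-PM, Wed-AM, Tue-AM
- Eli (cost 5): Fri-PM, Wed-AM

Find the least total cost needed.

10

Choose Jules and Yara: together they cover Wed-PM, Fri-PM, Wed-AM, Tue-AM — every shift.
Total cost: 7 + 3 = 10.
No cover costs less than 10.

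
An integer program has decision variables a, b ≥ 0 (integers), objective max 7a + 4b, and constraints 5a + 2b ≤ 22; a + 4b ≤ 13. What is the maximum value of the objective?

32

(a,b)=(4,1): 5·4+2·1=22≤22, 1·4+4·1=8≤13, objective 32.
(a,b)=(3,2): 5·3+2·2=19≤22, 1·3+4·2=11≤13, objective 29.
(a,b)=(4,0): 5·4+2·0=20≤22, 1·4+4·0=4≤13, objective 28.
(a,b)=(3,1): 5·3+2·1=17≤22, 1·3+4·1=7≤13, objective 25.
No feasible integer point exceeds 32.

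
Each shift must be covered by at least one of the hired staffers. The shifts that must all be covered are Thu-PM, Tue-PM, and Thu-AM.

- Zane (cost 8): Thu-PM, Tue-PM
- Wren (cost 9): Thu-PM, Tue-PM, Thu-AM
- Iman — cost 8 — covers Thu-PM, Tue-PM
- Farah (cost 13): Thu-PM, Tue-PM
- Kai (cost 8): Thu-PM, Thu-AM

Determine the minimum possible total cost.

Wren alone covers Thu-PM, Tue-PM, Thu-AM — every shift.
Total cost: 9.
No cover costs less than 9.

9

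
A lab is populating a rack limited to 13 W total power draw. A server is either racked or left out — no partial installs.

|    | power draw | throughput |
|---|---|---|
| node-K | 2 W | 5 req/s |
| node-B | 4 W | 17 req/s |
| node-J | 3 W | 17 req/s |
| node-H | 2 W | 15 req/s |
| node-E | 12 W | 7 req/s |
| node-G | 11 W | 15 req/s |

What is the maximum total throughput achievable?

54

node-B + node-J + node-H: power draw 4 + 3 + 2 = 9 ≤ 13, throughput 17 + 17 + 15 = 49.
node-K + node-B + node-J + node-H: power draw 2 + 4 + 3 + 2 = 11 ≤ 13, throughput 5 + 17 + 17 + 15 = 54.
node-K + node-B + node-J: power draw 2 + 4 + 3 = 9 ≤ 13, throughput 5 + 17 + 17 = 39.
Best is node-K, node-B, node-J, and node-H with total throughput 54.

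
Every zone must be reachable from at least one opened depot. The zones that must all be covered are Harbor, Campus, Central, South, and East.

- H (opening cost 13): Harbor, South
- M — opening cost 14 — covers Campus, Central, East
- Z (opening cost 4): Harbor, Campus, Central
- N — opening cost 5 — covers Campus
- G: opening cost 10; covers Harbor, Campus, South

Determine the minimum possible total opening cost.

24

This is a weighted set-cover instance.
The greedy cost-per-new-zone heuristic would pick Z, G, and M for 28, but a cheaper cover exists.
Choose M and G: together they cover Harbor, Campus, Central, South, East — every zone.
Total opening cost: 14 + 10 = 24.
No cover costs less than 24.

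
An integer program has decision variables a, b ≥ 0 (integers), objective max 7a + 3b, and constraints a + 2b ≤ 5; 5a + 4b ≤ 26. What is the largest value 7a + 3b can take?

(a,b)=(5,0): 1·5+2·0=5≤5, 5·5+4·0=25≤26, objective 35.
(a,b)=(4,0): 1·4+2·0=4≤5, 5·4+4·0=20≤26, objective 28.
Maximum is 35 at (a,b)=(5,0).

35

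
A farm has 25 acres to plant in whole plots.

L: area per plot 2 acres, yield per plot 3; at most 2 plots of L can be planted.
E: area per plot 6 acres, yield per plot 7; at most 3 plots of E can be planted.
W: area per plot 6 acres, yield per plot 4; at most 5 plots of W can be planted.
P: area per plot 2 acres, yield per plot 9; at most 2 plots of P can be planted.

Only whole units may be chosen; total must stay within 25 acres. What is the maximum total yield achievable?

P has the best ratio (9/2); taking only P gives at most 2×9 = 18 (stopped by the supply cap of 2).
Mixing does better — 1×L, 3×E, and 2×P: area 24 ≤ 25, yield 1·3 + 3·7 + 2·9 = 42.

42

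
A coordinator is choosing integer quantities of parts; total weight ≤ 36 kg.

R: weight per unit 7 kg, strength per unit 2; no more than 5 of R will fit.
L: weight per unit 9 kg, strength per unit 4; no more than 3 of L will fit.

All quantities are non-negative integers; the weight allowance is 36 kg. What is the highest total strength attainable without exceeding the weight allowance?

3×L: weight 27 ≤ 36, strength 3·4 = 12.
1×R and 3×L: weight 34 ≤ 36, strength 1·2 + 3·4 = 14.
Best is 14.

14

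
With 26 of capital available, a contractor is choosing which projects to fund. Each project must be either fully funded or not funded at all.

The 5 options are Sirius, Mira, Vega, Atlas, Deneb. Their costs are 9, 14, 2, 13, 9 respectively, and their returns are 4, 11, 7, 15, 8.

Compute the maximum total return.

30

Treat it as a binary knapsack problem.
Take Vega, Atlas, and Deneb: cost 2 + 13 + 9 = 24 ≤ 26, return 7 + 15 + 8 = 30.
No other feasible combination does better.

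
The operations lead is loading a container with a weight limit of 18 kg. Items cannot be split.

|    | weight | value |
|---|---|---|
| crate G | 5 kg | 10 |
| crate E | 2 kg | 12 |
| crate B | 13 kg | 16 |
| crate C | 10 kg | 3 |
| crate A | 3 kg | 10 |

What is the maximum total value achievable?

38

Allowing fractional choices, the relaxed optimum would be about 41.8, but items are indivisible.
crate E + crate B + crate A: weight 2 + 13 + 3 = 18 ≤ 18, value 12 + 16 + 10 = 38.
crate E + crate B: weight 2 + 13 = 15 ≤ 18, value 12 + 16 = 28.
crate G + crate E + crate A: weight 5 + 2 + 3 = 10 ≤ 18, value 10 + 12 + 10 = 32.
Best is crate E, crate B, and crate A with total value 38.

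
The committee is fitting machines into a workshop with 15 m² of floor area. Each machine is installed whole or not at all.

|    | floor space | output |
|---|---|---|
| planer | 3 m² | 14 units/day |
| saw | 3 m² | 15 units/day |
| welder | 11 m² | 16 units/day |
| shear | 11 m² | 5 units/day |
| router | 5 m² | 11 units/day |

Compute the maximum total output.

planer + welder: floor space 3 + 11 = 14 ≤ 15, output 14 + 16 = 30.
saw + welder: floor space 3 + 11 = 14 ≤ 15, output 15 + 16 = 31.
planer + saw + router: floor space 3 + 3 + 5 = 11 ≤ 15, output 14 + 15 + 11 = 40.
Best is planer, saw, and router with total output 40.

40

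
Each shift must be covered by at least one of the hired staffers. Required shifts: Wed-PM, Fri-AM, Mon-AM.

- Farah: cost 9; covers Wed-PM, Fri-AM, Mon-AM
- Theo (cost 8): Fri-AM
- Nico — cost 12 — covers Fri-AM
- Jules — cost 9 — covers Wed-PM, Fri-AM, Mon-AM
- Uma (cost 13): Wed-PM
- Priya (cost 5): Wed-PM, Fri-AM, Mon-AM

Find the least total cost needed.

Priya alone covers Wed-PM, Fri-AM, Mon-AM — every shift.
Total cost: 5.
No cover costs less than 5.

5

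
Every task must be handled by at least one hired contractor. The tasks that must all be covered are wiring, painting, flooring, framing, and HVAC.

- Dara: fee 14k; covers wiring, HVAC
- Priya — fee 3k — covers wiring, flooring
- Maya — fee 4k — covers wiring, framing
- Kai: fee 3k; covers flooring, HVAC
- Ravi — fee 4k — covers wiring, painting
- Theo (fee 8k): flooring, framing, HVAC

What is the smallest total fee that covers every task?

The greedy cost-per-new-task heuristic would pick Priya, Kai, Maya, and Ravi for 14, but a cheaper cover exists.
Choose Maya, Kai, and Ravi: together they cover wiring, painting, flooring, framing, HVAC — every task.
Total fee: 4 + 3 + 4 = 11.
No cover costs less than 11.

11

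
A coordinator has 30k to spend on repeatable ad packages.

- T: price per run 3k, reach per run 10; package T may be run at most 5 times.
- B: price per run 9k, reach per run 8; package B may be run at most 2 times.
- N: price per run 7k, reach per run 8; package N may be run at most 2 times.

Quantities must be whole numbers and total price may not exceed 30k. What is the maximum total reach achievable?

This is a bounded integer knapsack.
T has the best ratio (10/3); taking only T gives at most 5×10 = 50 (stopped by the supply cap of 5).
Mixing does better — 5×T and 2×N: price 29 ≤ 30, reach 5·10 + 2·8 = 66.

66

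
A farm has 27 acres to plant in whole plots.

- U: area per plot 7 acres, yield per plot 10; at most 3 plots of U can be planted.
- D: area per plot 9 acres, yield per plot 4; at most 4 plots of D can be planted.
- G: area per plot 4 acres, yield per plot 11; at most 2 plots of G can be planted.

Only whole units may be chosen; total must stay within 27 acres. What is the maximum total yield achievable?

3×U and 1×G: area 25 ≤ 27, yield 3·10 + 1·11 = 41.
2×U and 2×G: area 22 ≤ 27, yield 2·10 + 2·11 = 42.
Best is 42.

42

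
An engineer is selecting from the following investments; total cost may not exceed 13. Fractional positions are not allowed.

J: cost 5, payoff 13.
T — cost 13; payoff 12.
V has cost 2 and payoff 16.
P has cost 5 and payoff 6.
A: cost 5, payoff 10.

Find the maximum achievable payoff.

39

This is a 0-1 knapsack instance.
Take J, V, and A: cost 5 + 2 + 5 = 12 ≤ 13, payoff 13 + 16 + 10 = 39.
No other feasible combination does better.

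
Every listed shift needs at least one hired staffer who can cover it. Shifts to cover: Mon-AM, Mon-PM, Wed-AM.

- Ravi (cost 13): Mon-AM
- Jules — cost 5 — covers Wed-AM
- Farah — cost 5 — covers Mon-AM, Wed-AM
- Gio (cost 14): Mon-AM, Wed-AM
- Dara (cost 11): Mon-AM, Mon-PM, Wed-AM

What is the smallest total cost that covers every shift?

The greedy cost-per-new-shift heuristic would pick Farah and Dara for 16, but a cheaper cover exists.
Dara alone covers Mon-AM, Mon-PM, Wed-AM — every shift.
Total cost: 11.
No cover costs less than 11.

11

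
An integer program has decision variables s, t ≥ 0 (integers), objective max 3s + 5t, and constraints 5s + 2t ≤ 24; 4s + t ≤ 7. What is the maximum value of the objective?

(s,t)=(0,7): 5·0+2·7=14≤24, 4·0+1·7=7≤7, objective 35.
(s,t)=(0,6): 5·0+2·6=12≤24, 4·0+1·6=6≤7, objective 30.
The best lattice point is (0,7), giving 35.

35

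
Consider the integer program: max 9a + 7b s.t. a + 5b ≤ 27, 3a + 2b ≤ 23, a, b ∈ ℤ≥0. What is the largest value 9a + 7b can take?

Relaxing integrality, the LP optimum is 73.46 at (a,b) = (4.69, 4.46), which is not an integer point.
(a,b)=(5,4) is feasible, giving 73.
(a,b)=(5,3) is feasible, giving 66.
(a,b)=(4,4) is feasible, giving 64.
(a,b)=(4,3) is feasible, giving 57.
The best lattice point is (5,4), giving 73.

73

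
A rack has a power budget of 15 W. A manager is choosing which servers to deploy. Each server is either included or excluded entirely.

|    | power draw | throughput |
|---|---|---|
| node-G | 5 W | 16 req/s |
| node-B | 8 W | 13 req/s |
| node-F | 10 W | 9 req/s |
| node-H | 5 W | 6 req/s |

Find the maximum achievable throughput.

29

node-G + node-F: power draw 5 + 10 = 15 ≤ 15, throughput 16 + 9 = 25.
node-G + node-B: power draw 5 + 8 = 13 ≤ 15, throughput 16 + 13 = 29.
Best is node-G and node-B with total throughput 29.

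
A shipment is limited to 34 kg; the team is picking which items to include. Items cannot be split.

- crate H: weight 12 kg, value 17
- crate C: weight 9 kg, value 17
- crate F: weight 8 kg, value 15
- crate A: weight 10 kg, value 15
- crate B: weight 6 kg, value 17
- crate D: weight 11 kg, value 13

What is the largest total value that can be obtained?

64

crate C + crate F + crate A + crate B: weight 9 + 8 + 10 + 6 = 33 ≤ 34, value 17 + 15 + 15 + 17 = 64.
crate C + crate F + crate B + crate D: weight 9 + 8 + 6 + 11 = 34 ≤ 34, value 17 + 15 + 17 + 13 = 62.
crate H + crate C + crate B: weight 12 + 9 + 6 = 27 ≤ 34, value 17 + 17 + 17 = 51.
Best is crate C, crate F, crate A, and crate B with total value 64.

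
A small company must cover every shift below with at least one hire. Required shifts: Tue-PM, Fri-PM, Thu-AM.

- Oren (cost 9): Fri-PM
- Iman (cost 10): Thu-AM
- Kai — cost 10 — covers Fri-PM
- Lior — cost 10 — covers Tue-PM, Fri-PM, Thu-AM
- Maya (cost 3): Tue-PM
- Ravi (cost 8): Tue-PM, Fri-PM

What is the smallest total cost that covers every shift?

10

Lior alone covers Tue-PM, Fri-PM, Thu-AM — every shift.
Total cost: 10.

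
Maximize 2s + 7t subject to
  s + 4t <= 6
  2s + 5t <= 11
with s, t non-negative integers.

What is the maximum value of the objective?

11

Relaxing integrality, the LP optimum is 11.67 at (s,t) = (4.67, 0.333), which is not an integer point.
(s,t)=(2,1): 1·2+4·1=6≤6, 2·2+5·1=9≤11, objective 11.
(s,t)=(5,0): 1·5+4·0=5≤6, 2·5+5·0=10≤11, objective 10.
(s,t)=(1,1): 1·1+4·1=5≤6, 2·1+5·1=7≤11, objective 9.
(s,t)=(4,0): 1·4+4·0=4≤6, 2·4+5·0=8≤11, objective 8.
The best lattice point is (2,1), giving 11.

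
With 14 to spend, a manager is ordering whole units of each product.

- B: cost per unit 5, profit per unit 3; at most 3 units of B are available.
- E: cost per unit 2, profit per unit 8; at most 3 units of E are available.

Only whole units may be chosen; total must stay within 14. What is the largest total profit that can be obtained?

27

E has the best ratio (8/2); taking only E gives at most 3×8 = 24 (stopped by the supply cap of 3).
Mixing does better — 1×B and 3×E: cost 11 ≤ 14, profit 1·3 + 3·8 = 27.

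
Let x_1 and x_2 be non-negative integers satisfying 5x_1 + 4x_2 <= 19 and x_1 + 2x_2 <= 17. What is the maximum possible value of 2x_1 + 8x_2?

(x_1,x_2)=(0,4) is feasible, giving 32.
(x_1,x_2)=(1,3) is feasible, giving 26.
(x_1,x_2)=(0,3) is feasible, giving 24.
The best lattice point is (0,4), giving 32.

32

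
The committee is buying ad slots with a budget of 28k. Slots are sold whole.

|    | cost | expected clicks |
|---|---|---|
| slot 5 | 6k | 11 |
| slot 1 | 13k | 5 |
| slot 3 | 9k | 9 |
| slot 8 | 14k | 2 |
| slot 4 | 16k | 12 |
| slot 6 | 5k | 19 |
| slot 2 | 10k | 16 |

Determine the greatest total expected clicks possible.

Take slot 5, slot 6, and slot 2: cost 6 + 5 + 10 = 21 ≤ 28, expected clicks 11 + 19 + 16 = 46.
No other feasible combination does better.

46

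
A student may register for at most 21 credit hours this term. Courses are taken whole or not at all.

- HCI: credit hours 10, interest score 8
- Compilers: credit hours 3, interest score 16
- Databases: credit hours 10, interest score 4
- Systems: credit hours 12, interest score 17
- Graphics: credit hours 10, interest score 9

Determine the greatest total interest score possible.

33

This is an integer program with binary decision variables.
Compilers + Graphics: credit hours 3 + 10 = 13 ≤ 21, interest score 16 + 9 = 25.
HCI + Compilers: credit hours 10 + 3 = 13 ≤ 21, interest score 8 + 16 = 24.
Compilers + Systems: credit hours 3 + 12 = 15 ≤ 21, interest score 16 + 17 = 33.
Best is Compilers and Systems with total interest score 33.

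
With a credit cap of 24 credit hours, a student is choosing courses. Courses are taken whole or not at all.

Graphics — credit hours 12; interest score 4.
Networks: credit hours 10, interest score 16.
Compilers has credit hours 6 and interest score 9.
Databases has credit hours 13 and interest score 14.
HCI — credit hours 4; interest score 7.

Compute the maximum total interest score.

32

Treat it as a binary knapsack problem.
Networks + Databases: credit hours 10 + 13 = 23 ≤ 24, interest score 16 + 14 = 30.
Networks + Compilers + HCI: credit hours 10 + 6 + 4 = 20 ≤ 24, interest score 16 + 9 + 7 = 32.
Best is Networks, Compilers, and HCI with total interest score 32.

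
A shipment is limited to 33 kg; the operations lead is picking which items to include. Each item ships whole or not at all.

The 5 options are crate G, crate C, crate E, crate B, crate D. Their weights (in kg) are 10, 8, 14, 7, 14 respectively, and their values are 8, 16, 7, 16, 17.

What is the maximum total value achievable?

49

Take crate C, crate B, and crate D: weight 8 + 7 + 14 = 29 ≤ 33, value 16 + 16 + 17 = 49.
No other feasible combination does better.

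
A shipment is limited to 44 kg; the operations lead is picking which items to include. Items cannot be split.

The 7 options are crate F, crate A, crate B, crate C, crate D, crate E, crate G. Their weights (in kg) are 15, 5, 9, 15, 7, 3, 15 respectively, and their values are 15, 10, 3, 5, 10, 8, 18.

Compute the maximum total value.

Allowing fractional choices, the relaxed optimum would be about 60.0, but items are indivisible.
crate F + crate D + crate E + crate G: weight 15 + 7 + 3 + 15 = 40 ≤ 44, value 15 + 10 + 8 + 18 = 51.
crate F + crate A + crate E + crate G: weight 15 + 5 + 3 + 15 = 38 ≤ 44, value 15 + 10 + 8 + 18 = 51.
crate F + crate A + crate D + crate G: weight 15 + 5 + 7 + 15 = 42 ≤ 44, value 15 + 10 + 10 + 18 = 53.
Best is crate F, crate A, crate D, and crate G with total value 53.

53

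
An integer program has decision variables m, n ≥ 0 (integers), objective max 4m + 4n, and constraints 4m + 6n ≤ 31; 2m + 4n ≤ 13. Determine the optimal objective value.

Relaxing integrality, the LP optimum is 26.00 at (m,n) = (6.5, 0), which is not an integer point.
(m,n)=(6,0) is feasible, giving 24.
(m,n)=(5,0) is feasible, giving 20.
No feasible integer point exceeds 24.

24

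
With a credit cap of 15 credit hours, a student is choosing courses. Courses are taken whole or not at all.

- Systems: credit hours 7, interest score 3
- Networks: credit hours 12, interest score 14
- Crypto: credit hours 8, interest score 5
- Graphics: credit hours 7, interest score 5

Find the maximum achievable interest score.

14

This is a 0-1 knapsack instance.
Allowing fractional choices, the relaxed optimum would be about 16.1, but courses are indivisible.
Systems + Graphics: credit hours 7 + 7 = 14 ≤ 15, interest score 3 + 5 = 8.
Networks: credit hours 12 ≤ 15, interest score 14.
Crypto + Graphics: credit hours 8 + 7 = 15 ≤ 15, interest score 5 + 5 = 10.
Best is Networks with total interest score 14.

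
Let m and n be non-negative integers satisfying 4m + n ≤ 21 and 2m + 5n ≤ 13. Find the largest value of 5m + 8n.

28

(m,n)=(4,1): 4·4+1·1=17≤21, 2·4+5·1=13≤13, objective 28.
(m,n)=(5,0): 4·5+1·0=20≤21, 2·5+5·0=10≤13, objective 25.
(m,n)=(3,1): 4·3+1·1=13≤21, 2·3+5·1=11≤13, objective 23.
(m,n)=(4,0): 4·4+1·0=16≤21, 2·4+5·0=8≤13, objective 20.
No feasible integer point exceeds 28.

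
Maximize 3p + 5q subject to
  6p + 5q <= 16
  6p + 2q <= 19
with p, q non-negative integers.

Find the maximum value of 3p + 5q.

(p,q)=(0,3) is feasible, giving 15.
(p,q)=(1,2) is feasible, giving 13.
(p,q)=(0,2) is feasible, giving 10.
The best lattice point is (0,3), giving 15.

15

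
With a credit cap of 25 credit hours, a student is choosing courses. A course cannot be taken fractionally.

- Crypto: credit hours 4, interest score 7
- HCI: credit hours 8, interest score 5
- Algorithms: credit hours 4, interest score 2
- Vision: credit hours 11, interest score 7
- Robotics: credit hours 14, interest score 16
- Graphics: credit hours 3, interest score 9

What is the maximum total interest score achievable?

Crypto + Robotics + Graphics: credit hours 4 + 14 + 3 = 21 ≤ 25, interest score 7 + 16 + 9 = 32.
Crypto + Algorithms + Robotics + Graphics: credit hours 4 + 4 + 14 + 3 = 25 ≤ 25, interest score 7 + 2 + 16 + 9 = 34.
Best is Crypto, Algorithms, Robotics, and Graphics with total interest score 34.

34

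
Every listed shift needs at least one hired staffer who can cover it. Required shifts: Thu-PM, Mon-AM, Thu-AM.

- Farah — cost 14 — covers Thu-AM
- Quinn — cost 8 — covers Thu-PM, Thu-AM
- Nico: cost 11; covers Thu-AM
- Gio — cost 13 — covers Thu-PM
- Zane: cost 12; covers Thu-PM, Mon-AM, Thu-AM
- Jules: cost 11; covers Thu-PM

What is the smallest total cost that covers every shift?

The greedy cost-per-new-shift heuristic would pick Quinn and Zane for 20, but a cheaper cover exists.
Zane alone covers Thu-PM, Mon-AM, Thu-AM — every shift.
Total cost: 12.
No cover costs less than 12.

12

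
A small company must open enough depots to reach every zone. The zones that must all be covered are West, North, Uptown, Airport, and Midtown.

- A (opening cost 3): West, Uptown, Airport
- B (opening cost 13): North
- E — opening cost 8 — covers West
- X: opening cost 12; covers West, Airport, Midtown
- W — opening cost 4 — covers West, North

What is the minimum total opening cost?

Choose A, X, and W: together they cover West, North, Uptown, Airport, Midtown — every zone.
Total opening cost: 3 + 12 + 4 = 19.
No cover costs less than 19.

19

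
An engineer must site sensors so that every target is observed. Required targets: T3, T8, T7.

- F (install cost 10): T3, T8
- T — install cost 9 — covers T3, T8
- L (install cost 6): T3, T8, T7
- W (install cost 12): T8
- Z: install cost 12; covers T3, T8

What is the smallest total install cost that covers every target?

L alone covers T3, T8, T7 — every target.
Total install cost: 6.
No cover costs less than 6.

6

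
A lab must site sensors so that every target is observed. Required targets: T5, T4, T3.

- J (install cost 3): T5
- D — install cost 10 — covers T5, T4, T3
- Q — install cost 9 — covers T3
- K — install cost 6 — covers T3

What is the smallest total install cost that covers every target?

10

The greedy cost-per-new-target heuristic would pick J and D for 13, but a cheaper cover exists.
D alone covers T5, T4, T3 — every target.
Total install cost: 10.
No cover costs less than 10.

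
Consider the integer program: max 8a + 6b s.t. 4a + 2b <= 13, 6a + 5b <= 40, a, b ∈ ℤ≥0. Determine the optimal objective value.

Relaxing integrality, the LP optimum is 39.00 at (a,b) = (0, 6.5), which is not an integer point.
(a,b)=(0,6): 4·0+2·6=12≤13, 6·0+5·6=30≤40, objective 36.
(a,b)=(0,5): 4·0+2·5=10≤13, 6·0+5·5=25≤40, objective 30.
No feasible integer point exceeds 36.

36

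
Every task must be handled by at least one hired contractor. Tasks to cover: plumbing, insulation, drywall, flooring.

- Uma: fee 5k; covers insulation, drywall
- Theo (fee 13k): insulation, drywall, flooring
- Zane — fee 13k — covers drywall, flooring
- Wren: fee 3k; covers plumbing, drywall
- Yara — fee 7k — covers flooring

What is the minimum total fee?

Choose Uma, Wren, and Yara: together they cover plumbing, insulation, drywall, flooring — every task.
Total fee: 5 + 3 + 7 = 15.

15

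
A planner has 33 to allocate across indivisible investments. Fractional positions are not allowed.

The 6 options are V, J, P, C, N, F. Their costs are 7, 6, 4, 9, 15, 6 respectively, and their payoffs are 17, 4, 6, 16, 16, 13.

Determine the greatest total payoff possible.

Take V, J, P, C, and F: cost 7 + 6 + 4 + 9 + 6 = 32 ≤ 33, payoff 17 + 4 + 6 + 16 + 13 = 56.
No other feasible combination does better.

56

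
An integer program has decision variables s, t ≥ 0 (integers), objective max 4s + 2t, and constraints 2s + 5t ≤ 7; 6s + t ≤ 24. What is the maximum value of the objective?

12

The continuous relaxation peaks at (3.5, 0) with value 14.00; rounding to a feasible lattice point costs some objective.
(s,t)=(3,0): 2·3+5·0=6≤7, 6·3+1·0=18≤24, objective 12.
(s,t)=(2,0): 2·2+5·0=4≤7, 6·2+1·0=12≤24, objective 8.
No feasible integer point exceeds 12.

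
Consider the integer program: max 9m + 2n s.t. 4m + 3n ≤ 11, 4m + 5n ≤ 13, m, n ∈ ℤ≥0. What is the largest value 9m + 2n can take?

20

(m,n)=(2,1) is feasible, giving 20.
(m,n)=(2,0) is feasible, giving 18.
(m,n)=(1,1) is feasible, giving 11.
The best lattice point is (2,1), giving 20.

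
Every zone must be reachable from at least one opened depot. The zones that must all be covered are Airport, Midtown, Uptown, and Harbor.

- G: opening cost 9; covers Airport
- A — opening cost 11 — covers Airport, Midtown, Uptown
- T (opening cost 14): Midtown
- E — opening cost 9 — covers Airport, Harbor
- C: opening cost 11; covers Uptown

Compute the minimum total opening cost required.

20

Choose A and E: together they cover Airport, Midtown, Uptown, Harbor — every zone.
Total opening cost: 11 + 9 = 20.
No cover costs less than 20.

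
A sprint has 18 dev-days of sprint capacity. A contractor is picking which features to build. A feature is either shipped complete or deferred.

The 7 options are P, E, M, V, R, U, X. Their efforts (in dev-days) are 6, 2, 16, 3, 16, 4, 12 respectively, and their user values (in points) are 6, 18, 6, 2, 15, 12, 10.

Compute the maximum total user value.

40

This is an integer program with binary decision variables.
E + U + X: effort 2 + 4 + 12 = 18 ≤ 18, user value 18 + 12 + 10 = 40.
P + E + U: effort 6 + 2 + 4 = 12 ≤ 18, user value 6 + 18 + 12 = 36.
P + E + V + U: effort 6 + 2 + 3 + 4 = 15 ≤ 18, user value 6 + 18 + 2 + 12 = 38.
Best is E, U, and X with total user value 40.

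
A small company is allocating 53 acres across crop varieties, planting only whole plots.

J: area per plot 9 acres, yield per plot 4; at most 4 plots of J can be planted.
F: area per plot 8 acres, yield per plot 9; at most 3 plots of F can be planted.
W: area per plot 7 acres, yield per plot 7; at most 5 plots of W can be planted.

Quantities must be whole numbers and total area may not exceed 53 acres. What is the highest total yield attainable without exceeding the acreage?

This is a bounded integer knapsack.
F has the best ratio (9/8); taking only F gives at most 3×9 = 27 (stopped by the supply cap of 3).
Mixing does better — 3×F and 4×W: area 52 ≤ 53, yield 3·9 + 4·7 = 55.

55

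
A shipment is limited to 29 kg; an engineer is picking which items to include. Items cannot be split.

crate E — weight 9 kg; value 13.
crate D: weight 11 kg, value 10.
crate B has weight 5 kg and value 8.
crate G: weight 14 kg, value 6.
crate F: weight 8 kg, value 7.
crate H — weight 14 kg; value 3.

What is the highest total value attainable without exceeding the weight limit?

31

Take crate E, crate D, and crate B: weight 9 + 11 + 5 = 25 ≤ 29, value 13 + 10 + 8 = 31.
No other feasible combination does better.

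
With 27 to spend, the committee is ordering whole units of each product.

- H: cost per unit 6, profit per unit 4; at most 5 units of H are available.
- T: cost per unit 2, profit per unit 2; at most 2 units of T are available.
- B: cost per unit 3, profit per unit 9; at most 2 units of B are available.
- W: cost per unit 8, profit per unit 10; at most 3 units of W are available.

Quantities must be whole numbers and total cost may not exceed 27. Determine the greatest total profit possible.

42

This is a bounded integer knapsack.
2×T, 2×B, and 2×W: cost 26 ≤ 27, profit 2·2 + 2·9 + 2·10 = 42.
1×T, 2×B, and 2×W: cost 24 ≤ 27, profit 1·2 + 2·9 + 2·10 = 40.
Best is 42.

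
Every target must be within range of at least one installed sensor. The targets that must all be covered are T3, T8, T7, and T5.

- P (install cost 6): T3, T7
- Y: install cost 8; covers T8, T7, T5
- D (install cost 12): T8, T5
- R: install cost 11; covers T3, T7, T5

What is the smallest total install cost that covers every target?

This is an integer covering problem.
Choose P and Y: together they cover T3, T8, T7, T5 — every target.
Total install cost: 6 + 8 = 14.
No cover costs less than 14.

14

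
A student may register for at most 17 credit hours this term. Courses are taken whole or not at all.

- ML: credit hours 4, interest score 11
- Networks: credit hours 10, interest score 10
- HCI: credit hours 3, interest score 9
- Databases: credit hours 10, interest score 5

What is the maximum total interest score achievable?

This is an integer program with binary decision variables.
ML + Networks: credit hours 4 + 10 = 14 ≤ 17, interest score 11 + 10 = 21.
ML + HCI + Databases: credit hours 4 + 3 + 10 = 17 ≤ 17, interest score 11 + 9 + 5 = 25.
ML + Networks + HCI: credit hours 4 + 10 + 3 = 17 ≤ 17, interest score 11 + 10 + 9 = 30.
Best is ML, Networks, and HCI with total interest score 30.

30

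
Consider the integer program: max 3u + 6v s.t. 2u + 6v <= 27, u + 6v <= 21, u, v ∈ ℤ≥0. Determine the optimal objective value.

39

(u,v)=(13,0): 2·13+6·0=26≤27, 1·13+6·0=13≤21, objective 39.
(u,v)=(12,0): 2·12+6·0=24≤27, 1·12+6·0=12≤21, objective 36.
Maximum is 39 at (u,v)=(13,0).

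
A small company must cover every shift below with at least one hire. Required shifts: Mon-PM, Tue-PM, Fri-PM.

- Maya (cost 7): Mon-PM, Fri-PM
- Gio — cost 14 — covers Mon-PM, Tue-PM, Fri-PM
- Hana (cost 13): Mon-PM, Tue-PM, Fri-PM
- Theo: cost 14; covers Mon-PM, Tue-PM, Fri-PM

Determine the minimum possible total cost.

13

The greedy cost-per-new-shift heuristic would pick Maya and Hana for 20, but a cheaper cover exists.
Hana alone covers Mon-PM, Tue-PM, Fri-PM — every shift.
Total cost: 13.
No cover costs less than 13.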